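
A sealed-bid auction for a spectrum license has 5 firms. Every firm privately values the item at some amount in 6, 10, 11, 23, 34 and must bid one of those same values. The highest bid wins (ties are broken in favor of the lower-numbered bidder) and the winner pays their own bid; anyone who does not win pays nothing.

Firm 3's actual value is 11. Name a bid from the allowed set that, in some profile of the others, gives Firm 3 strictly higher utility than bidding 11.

Suppose Firm 1 bids 6, Firm 2 bids 6, Firm 4 bids 6 and Firm 5 bids 6.
Bid 11: wins, pays 11, utility 11 - 11 = 0.
Bid 10: wins, pays 10, utility 11 - 10 = 1.
So bidding 10 beats truth here (1 > 0).

10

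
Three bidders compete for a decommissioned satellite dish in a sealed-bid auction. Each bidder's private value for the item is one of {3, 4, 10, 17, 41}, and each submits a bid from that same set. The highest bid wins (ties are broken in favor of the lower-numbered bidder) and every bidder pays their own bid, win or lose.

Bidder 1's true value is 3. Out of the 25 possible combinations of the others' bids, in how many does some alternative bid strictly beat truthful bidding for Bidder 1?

Others bid (3, 4): truth gives -3; bid 4 gives -1 > -3. Violating.
Others bid (4, 3): truth gives -3; bid 4 gives -1 > -3. Violating.
Others bid (4, 4): truth gives -3; bid 4 gives -1 > -3. Violating.
Others bid (3, 3): truth gives 0; no alternative beats it.
Others bid (3, 10): truth gives -3; no alternative beats it.
(Checking all 25 profiles: 3 have a profitable deviation, 22 do not.)

3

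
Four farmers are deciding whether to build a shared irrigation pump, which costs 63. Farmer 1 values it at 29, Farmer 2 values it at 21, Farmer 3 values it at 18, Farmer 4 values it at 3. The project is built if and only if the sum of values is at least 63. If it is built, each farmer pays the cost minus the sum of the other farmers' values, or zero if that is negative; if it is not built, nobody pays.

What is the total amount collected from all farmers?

Total value 71 ≥ cost 63, so it is built.
Farmer 1: others sum to 42; max(0, 63 - 42) = 21.
Farmer 2: others sum to 50; max(0, 63 - 50) = 13.
Farmer 3: others sum to 53; max(0, 63 - 53) = 10.
Farmer 4: others sum to 68; max(0, 63 - 68) = 0.
Total collected = 21 + 13 + 10 + 0 = 44.

44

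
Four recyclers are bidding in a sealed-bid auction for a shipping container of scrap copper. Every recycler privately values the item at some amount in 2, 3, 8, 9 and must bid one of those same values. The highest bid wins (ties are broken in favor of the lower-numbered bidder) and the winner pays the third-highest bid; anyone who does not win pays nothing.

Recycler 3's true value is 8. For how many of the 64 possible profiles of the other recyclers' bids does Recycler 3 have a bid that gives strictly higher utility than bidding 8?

Others bid (2, 2, 9): truth gives 0; bid 9 gives 6 > 0. Violating.
Others bid (2, 3, 9): truth gives 0; bid 9 gives 5 > 0. Violating.
Others bid (2, 8, 2): truth gives 0; bid 9 gives 6 > 0. Violating.
Others bid (2, 8, 3): truth gives 0; bid 9 gives 5 > 0. Violating.
Others bid (2, 2, 2): truth gives 6; no alternative beats it.
Others bid (2, 2, 3): truth gives 6; no alternative beats it.
(Checking all 64 profiles: 12 have a profitable deviation, 52 do not.)

12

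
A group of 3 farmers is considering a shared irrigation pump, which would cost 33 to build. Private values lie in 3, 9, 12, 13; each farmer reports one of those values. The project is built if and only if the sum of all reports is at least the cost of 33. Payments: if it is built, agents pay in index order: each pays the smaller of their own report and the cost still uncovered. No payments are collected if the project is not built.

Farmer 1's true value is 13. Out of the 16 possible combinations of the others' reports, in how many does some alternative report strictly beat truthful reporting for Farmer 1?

8

Others report (9, 12): truth gives 0; report 12 gives 1 > 0. Violating.
Others report (9, 13): truth gives 0; report 12 gives 1 > 0. Violating.
Others report (12, 9): truth gives 0; report 12 gives 1 > 0. Violating.
Others report (12, 12): truth gives 0; report 9 gives 4 > 0. Violating.
Others report (3, 3): truth gives 0; no alternative beats it.
Others report (3, 9): truth gives 0; no alternative beats it.
(Checking all 16 profiles: 8 have a profitable deviation, 8 do not.)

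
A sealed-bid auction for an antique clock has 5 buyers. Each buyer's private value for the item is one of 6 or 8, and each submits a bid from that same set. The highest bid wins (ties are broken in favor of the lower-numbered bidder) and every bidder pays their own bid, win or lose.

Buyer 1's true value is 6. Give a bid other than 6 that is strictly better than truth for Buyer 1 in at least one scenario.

8

Suppose Buyer 2 bids 6, Buyer 3 bids 6, Buyer 4 bids 6 and Buyer 5 bids 8.
Bid 6: loses but pays 6, utility -6.
Bid 8: wins, pays 8, utility 6 - 8 = -2.
So bidding 8 beats truth here (-2 > -6).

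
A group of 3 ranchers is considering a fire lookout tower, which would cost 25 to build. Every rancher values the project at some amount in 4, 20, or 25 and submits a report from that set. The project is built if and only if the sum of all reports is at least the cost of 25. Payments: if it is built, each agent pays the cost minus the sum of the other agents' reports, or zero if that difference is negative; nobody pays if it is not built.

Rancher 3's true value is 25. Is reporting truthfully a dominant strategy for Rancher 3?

Check each profile of the others' reports and compare truth against every alternative report.
Others report (4, 25): truth gives 25, best alternative gives 25.
Others report (20, 20): truth gives 25, best alternative gives 25.
Others report (20, 25): truth gives 25, best alternative gives 25.
Others report (25, 4): truth gives 25, best alternative gives 25.
Others report (25, 20): truth gives 25, best alternative gives 25.
Others report (25, 25): truth gives 25, best alternative gives 25.
(Remaining 3 profiles checked similarly; truth is weakly best in each.)
In every case the truthful report is at least as good as any alternative, so it is a dominant strategy.

Yes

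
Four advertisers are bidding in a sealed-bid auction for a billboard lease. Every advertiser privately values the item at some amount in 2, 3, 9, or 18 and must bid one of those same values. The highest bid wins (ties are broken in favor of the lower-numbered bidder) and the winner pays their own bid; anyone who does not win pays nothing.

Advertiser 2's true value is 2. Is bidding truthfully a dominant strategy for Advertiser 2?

Yes

Check each profile of the others' bids and compare truth against every alternative bid.
Others bid (2, 2, 2): truth gives 0, best alternative gives -1.
Others bid (2, 2, 3): truth gives 0, best alternative gives -1.
Others bid (2, 3, 2): truth gives 0, best alternative gives -1.
Others bid (2, 3, 3): truth gives 0, best alternative gives -1.
Others bid (2, 2, 9): truth gives 0, best alternative gives 0.
Others bid (2, 2, 18): truth gives 0, best alternative gives 0.
(Remaining 58 profiles checked similarly; truth is weakly best in each.)
In every case the truthful bid is at least as good as any alternative, so it is a dominant strategy.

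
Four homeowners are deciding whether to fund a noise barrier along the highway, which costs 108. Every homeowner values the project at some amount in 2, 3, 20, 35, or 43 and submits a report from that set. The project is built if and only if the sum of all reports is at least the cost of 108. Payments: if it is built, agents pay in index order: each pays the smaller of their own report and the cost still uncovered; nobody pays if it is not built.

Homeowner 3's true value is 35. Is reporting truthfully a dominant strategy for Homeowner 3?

Consider the case where Homeowner 1 reports 2, Homeowner 2 reports 43 and Homeowner 4 reports 43.
Truthful report 35: project built, pays 35, utility 35 - 35 = 0.
Report 20 instead: project built, pays 20, utility 35 - 20 = 15.
Since 15 > 0, reporting 20 is strictly better here, so truthful reporting is not dominant.

No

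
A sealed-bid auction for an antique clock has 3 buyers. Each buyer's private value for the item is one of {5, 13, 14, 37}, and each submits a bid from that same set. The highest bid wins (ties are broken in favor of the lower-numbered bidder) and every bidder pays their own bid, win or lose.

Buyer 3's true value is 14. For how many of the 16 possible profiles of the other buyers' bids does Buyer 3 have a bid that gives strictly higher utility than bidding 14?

13

Others bid (5, 5): truth gives 0; bid 13 gives 1 > 0. Violating.
Others bid (5, 14): truth gives -14; bid 5 gives -5 > -14. Violating.
Others bid (5, 37): truth gives -14; bid 5 gives -5 > -14. Violating.
Others bid (13, 14): truth gives -14; bid 5 gives -5 > -14. Violating.
Others bid (5, 13): truth gives 0; no alternative beats it.
Others bid (13, 5): truth gives 0; no alternative beats it.
(Checking all 16 profiles: 13 have a profitable deviation, 3 do not.)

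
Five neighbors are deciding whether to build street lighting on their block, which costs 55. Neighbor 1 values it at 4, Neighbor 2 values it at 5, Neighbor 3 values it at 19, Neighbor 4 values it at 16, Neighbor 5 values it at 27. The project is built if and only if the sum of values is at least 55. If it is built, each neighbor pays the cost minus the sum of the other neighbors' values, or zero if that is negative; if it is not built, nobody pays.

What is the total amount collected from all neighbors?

Total value 71 ≥ cost 55, so it is built.
Neighbor 1: others sum to 67; max(0, 55 - 67) = 0.
Neighbor 2: others sum to 66; max(0, 55 - 66) = 0.
Neighbor 3: others sum to 52; max(0, 55 - 52) = 3.
Neighbor 4: others sum to 55; max(0, 55 - 55) = 0.
Neighbor 5: others sum to 44; max(0, 55 - 44) = 11.
Total collected = 0 + 0 + 3 + 0 + 11 = 14.

14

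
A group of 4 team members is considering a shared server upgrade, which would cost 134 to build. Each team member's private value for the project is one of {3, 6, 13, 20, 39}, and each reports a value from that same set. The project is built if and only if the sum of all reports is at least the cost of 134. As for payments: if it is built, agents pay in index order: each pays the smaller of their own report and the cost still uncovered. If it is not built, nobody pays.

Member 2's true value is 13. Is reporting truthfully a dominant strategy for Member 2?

Check each profile of the others' reports and compare truth against every alternative report.
Others report (3, 3, 3): truth gives 0, best alternative gives 0.
Others report (3, 3, 6): truth gives 0, best alternative gives 0.
Others report (3, 3, 13): truth gives 0, best alternative gives 0.
Others report (3, 3, 20): truth gives 0, best alternative gives 0.
Others report (3, 3, 39): truth gives 0, best alternative gives 0.
Others report (3, 6, 3): truth gives 0, best alternative gives 0.
(Remaining 119 profiles checked similarly; truth is weakly best in each.)
In every case the truthful report is at least as good as any alternative, so it is a dominant strategy.

Yes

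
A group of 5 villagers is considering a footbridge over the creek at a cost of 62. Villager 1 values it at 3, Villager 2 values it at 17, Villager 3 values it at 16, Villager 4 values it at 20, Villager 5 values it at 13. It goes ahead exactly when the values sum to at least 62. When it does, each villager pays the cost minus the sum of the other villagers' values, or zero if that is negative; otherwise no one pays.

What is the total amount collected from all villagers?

38

Total value 69 ≥ cost 62, so it is built.
Villager 1: others sum to 66; max(0, 62 - 66) = 0.
Villager 2: others sum to 52; max(0, 62 - 52) = 10.
Villager 3: others sum to 53; max(0, 62 - 53) = 9.
Villager 4: others sum to 49; max(0, 62 - 49) = 13.
Villager 5: others sum to 56; max(0, 62 - 56) = 6.
Total collected = 0 + 10 + 9 + 13 + 6 = 38.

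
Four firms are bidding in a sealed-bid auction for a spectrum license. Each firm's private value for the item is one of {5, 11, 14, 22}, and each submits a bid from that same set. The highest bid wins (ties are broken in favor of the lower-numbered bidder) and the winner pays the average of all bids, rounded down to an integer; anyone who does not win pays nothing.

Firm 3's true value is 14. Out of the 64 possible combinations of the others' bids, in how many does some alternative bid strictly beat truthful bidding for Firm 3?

11

Others bid (5, 5, 5): truth gives 7; bid 11 gives 8 > 7. Violating.
Others bid (5, 5, 22): truth gives 0; bid 22 gives 1 > 0. Violating.
Others bid (5, 14, 5): truth gives 0; bid 22 gives 3 > 0. Violating.
Others bid (5, 14, 11): truth gives 0; bid 22 gives 1 > 0. Violating.
Others bid (5, 5, 11): truth gives 6; no alternative beats it.
Others bid (5, 5, 14): truth gives 5; no alternative beats it.
(Checking all 64 profiles: 11 have a profitable deviation, 53 do not.)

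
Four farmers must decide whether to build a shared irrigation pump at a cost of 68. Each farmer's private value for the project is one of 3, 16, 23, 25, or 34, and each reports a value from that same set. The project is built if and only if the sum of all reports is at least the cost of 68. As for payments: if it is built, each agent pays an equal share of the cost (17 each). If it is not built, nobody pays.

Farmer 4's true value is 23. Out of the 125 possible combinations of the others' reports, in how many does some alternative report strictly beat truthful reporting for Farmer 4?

18

Others report (3, 3, 34): truth gives 0; report 34 gives 6 > 0. Violating.
Others report (3, 16, 16): truth gives 0; report 34 gives 6 > 0. Violating.
Others report (3, 16, 23): truth gives 0; report 34 gives 6 > 0. Violating.
Others report (3, 16, 25): truth gives 0; report 25 gives 6 > 0. Violating.
Others report (3, 3, 3): truth gives 0; no alternative beats it.
Others report (3, 3, 16): truth gives 0; no alternative beats it.
(Checking all 125 profiles: 18 have a profitable deviation, 107 do not.)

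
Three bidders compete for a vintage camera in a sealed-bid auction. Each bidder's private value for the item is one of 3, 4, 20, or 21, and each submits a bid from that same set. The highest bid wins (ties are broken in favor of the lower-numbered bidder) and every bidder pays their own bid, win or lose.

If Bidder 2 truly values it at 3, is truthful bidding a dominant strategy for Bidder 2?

Consider the case where Bidder 1 bids 3 and Bidder 3 bids 3.
Truthful bid 3: loses but pays 3, utility -3.
Bid 4 instead: wins, pays 4, utility 3 - 4 = -1.
Since -1 > -3, bidding 4 is strictly better here, so truthful bidding is not dominant.

No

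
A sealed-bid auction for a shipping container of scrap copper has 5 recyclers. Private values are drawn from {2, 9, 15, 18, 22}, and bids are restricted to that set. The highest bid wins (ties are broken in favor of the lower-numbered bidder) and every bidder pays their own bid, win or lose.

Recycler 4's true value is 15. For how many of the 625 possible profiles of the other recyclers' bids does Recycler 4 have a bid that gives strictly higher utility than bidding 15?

603

Others bid (2, 2, 2, 2): truth gives 0; bid 9 gives 6 > 0. Violating.
Others bid (2, 2, 2, 9): truth gives 0; bid 9 gives 6 > 0. Violating.
Others bid (2, 2, 2, 18): truth gives -15; bid 2 gives -2 > -15. Violating.
Others bid (2, 2, 2, 22): truth gives -15; bid 2 gives -2 > -15. Violating.
Others bid (2, 2, 2, 15): truth gives 0; no alternative beats it.
Others bid (2, 2, 9, 2): truth gives 0; no alternative beats it.
(Checking all 625 profiles: 603 have a profitable deviation, 22 do not.)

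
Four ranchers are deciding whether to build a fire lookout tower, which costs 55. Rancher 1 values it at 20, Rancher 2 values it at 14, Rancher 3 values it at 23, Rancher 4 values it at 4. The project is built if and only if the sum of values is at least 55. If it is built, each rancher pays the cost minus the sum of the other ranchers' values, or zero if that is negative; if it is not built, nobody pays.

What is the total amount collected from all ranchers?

39

Total value 61 ≥ cost 55, so it is built.
Rancher 1: others sum to 41; max(0, 55 - 41) = 14.
Rancher 2: others sum to 47; max(0, 55 - 47) = 8.
Rancher 3: others sum to 38; max(0, 55 - 38) = 17.
Rancher 4: others sum to 57; max(0, 55 - 57) = 0.
Total collected = 14 + 8 + 17 + 0 = 39.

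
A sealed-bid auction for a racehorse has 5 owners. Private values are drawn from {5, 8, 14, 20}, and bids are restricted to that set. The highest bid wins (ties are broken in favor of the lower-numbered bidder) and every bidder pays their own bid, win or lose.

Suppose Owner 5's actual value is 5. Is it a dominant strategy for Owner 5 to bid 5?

Consider the case where Owner 1 bids 5, Owner 2 bids 5, Owner 3 bids 5 and Owner 4 bids 5.
Truthful bid 5: loses but pays 5, utility -5.
Bid 8 instead: wins, pays 8, utility 5 - 8 = -3.
Since -3 > -5, bidding 8 is strictly better here, so truthful bidding is not dominant.

No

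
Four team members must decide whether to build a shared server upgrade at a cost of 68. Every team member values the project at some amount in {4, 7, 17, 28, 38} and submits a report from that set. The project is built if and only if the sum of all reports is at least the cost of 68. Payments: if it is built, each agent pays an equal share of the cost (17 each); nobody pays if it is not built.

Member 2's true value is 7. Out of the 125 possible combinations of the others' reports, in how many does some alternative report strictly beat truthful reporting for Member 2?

Others report (7, 17, 38): truth gives -10; report 4 gives 0 > -10. Violating.
Others report (7, 28, 28): truth gives -10; report 4 gives 0 > -10. Violating.
Others report (7, 38, 17): truth gives -10; report 4 gives 0 > -10. Violating.
Others report (17, 7, 38): truth gives -10; report 4 gives 0 > -10. Violating.
Others report (4, 4, 4): truth gives 0; no alternative beats it.
Others report (4, 4, 7): truth gives 0; no alternative beats it.
(Checking all 125 profiles: 12 have a profitable deviation, 113 do not.)

12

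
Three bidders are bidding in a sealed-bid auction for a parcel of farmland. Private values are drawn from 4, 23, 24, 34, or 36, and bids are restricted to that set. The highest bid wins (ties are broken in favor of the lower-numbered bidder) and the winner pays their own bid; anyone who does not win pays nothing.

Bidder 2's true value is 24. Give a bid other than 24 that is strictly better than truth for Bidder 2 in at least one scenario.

Suppose Bidder 1 bids 4 and Bidder 3 bids 4.
Bid 24: wins, pays 24, utility 24 - 24 = 0.
Bid 23: wins, pays 23, utility 24 - 23 = 1.
So bidding 23 beats truth here (1 > 0).

23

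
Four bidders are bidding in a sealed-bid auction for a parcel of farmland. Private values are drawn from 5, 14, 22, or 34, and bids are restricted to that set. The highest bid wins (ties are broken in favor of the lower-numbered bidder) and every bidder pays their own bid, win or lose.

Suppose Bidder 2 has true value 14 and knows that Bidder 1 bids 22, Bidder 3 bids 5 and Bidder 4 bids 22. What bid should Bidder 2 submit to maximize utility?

Bid 5: loses but pays 5, utility -5.
Bid 14: loses but pays 14, utility -14.
Bid 22: loses but pays 22, utility -22.
Bid 34: wins, pays 34, utility 14 - 34 = -20.
The best choice is 5 with utility -5.

5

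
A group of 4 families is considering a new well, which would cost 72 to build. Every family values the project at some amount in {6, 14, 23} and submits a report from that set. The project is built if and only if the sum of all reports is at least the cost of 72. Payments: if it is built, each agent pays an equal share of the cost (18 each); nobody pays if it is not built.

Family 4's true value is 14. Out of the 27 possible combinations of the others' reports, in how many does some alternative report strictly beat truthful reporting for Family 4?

Others report (14, 23, 23): truth gives -4; report 6 gives 0 > -4. Violating.
Others report (23, 14, 23): truth gives -4; report 6 gives 0 > -4. Violating.
Others report (23, 23, 14): truth gives -4; report 6 gives 0 > -4. Violating.
Others report (6, 6, 6): truth gives 0; no alternative beats it.
Others report (6, 6, 14): truth gives 0; no alternative beats it.
(Checking all 27 profiles: 3 have a profitable deviation, 24 do not.)

3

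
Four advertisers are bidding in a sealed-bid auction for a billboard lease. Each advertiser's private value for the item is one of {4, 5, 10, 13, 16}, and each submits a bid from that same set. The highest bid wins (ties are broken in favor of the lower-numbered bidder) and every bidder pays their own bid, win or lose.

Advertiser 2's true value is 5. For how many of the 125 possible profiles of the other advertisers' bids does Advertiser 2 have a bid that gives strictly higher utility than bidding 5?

121

Others bid (4, 4, 10): truth gives -5; bid 4 gives -4 > -5. Violating.
Others bid (4, 4, 13): truth gives -5; bid 4 gives -4 > -5. Violating.
Others bid (4, 4, 16): truth gives -5; bid 4 gives -4 > -5. Violating.
Others bid (4, 5, 10): truth gives -5; bid 4 gives -4 > -5. Violating.
Others bid (4, 4, 4): truth gives 0; no alternative beats it.
Others bid (4, 4, 5): truth gives 0; no alternative beats it.
(Checking all 125 profiles: 121 have a profitable deviation, 4 do not.)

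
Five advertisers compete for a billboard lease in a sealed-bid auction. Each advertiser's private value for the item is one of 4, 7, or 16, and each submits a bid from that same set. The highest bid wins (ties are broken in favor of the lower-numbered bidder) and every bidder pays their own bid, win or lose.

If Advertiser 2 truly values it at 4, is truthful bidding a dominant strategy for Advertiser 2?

Consider the case where Advertiser 1 bids 4, Advertiser 3 bids 4, Advertiser 4 bids 4 and Advertiser 5 bids 4.
Truthful bid 4: loses but pays 4, utility -4.
Bid 7 instead: wins, pays 7, utility 4 - 7 = -3.
Since -3 > -4, bidding 7 is strictly better here, so truthful bidding is not dominant.

No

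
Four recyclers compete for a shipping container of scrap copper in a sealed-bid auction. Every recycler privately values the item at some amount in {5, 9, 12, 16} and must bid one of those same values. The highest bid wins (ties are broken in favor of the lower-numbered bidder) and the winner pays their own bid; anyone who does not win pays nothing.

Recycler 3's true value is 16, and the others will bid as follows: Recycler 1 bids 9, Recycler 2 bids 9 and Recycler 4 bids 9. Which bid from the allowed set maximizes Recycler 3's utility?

12

Bid 5: loses, pays 0, utility 0.
Bid 9: loses, pays 0, utility 0.
Bid 12: wins, pays 12, utility 16 - 12 = 4.
Bid 16: wins, pays 16, utility 16 - 16 = 0.
The best choice is 12 with utility 4.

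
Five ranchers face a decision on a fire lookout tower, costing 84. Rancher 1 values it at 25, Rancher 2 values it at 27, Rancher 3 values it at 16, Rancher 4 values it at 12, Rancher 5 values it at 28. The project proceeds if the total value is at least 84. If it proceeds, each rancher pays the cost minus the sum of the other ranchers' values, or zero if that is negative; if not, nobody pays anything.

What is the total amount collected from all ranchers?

Total value 108 ≥ cost 84, so it is built.
Rancher 1: others sum to 83; max(0, 84 - 83) = 1.
Rancher 2: others sum to 81; max(0, 84 - 81) = 3.
Rancher 3: others sum to 92; max(0, 84 - 92) = 0.
Rancher 4: others sum to 96; max(0, 84 - 96) = 0.
Rancher 5: others sum to 80; max(0, 84 - 80) = 4.
Total collected = 1 + 3 + 0 + 0 + 4 = 8.

8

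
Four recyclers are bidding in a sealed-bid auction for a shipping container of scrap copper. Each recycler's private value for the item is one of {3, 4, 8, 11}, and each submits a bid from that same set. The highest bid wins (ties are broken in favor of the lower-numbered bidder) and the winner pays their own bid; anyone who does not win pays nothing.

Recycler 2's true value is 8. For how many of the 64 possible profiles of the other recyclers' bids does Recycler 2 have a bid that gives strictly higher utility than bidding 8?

4

Others bid (3, 3, 3): truth gives 0; bid 4 gives 4 > 0. Violating.
Others bid (3, 3, 4): truth gives 0; bid 4 gives 4 > 0. Violating.
Others bid (3, 4, 3): truth gives 0; bid 4 gives 4 > 0. Violating.
Others bid (3, 4, 4): truth gives 0; bid 4 gives 4 > 0. Violating.
Others bid (3, 3, 8): truth gives 0; no alternative beats it.
Others bid (3, 3, 11): truth gives 0; no alternative beats it.
(Checking all 64 profiles: 4 have a profitable deviation, 60 do not.)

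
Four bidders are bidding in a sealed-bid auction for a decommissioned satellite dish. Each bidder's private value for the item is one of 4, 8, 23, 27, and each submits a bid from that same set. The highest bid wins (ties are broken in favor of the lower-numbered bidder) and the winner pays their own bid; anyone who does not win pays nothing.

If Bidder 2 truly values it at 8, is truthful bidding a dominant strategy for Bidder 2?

Yes

Check each profile of the others' bids and compare truth against every alternative bid.
Others bid (4, 4, 4): truth gives 0, best alternative gives 0.
Others bid (4, 4, 8): truth gives 0, best alternative gives 0.
Others bid (4, 4, 23): truth gives 0, best alternative gives 0.
Others bid (4, 4, 27): truth gives 0, best alternative gives 0.
Others bid (4, 8, 4): truth gives 0, best alternative gives 0.
Others bid (4, 8, 8): truth gives 0, best alternative gives 0.
(Remaining 58 profiles checked similarly; truth is weakly best in each.)
In every case the truthful bid is at least as good as any alternative, so it is a dominant strategy.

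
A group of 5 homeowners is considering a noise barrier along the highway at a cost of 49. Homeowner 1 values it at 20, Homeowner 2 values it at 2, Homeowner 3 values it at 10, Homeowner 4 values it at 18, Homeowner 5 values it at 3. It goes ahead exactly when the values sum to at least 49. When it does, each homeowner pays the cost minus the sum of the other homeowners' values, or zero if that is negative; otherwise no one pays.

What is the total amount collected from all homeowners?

Total value 53 ≥ cost 49, so it is built.
Homeowner 1: others sum to 33; max(0, 49 - 33) = 16.
Homeowner 2: others sum to 51; max(0, 49 - 51) = 0.
Homeowner 3: others sum to 43; max(0, 49 - 43) = 6.
Homeowner 4: others sum to 35; max(0, 49 - 35) = 14.
Homeowner 5: others sum to 50; max(0, 49 - 50) = 0.
Total collected = 16 + 0 + 6 + 14 + 0 = 36.

36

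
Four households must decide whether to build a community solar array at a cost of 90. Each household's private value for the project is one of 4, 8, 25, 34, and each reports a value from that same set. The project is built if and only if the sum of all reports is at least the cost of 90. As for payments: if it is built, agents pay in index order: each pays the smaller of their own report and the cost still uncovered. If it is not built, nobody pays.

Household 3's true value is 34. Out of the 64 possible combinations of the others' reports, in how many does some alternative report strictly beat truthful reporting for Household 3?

18

Others report (4, 34, 34): truth gives 0; report 25 gives 9 > 0. Violating.
Others report (8, 25, 34): truth gives 0; report 25 gives 9 > 0. Violating.
Others report (8, 34, 25): truth gives 0; report 25 gives 9 > 0. Violating.
Others report (8, 34, 34): truth gives 0; report 25 gives 9 > 0. Violating.
Others report (4, 4, 4): truth gives 0; no alternative beats it.
Others report (4, 4, 8): truth gives 0; no alternative beats it.
(Checking all 64 profiles: 18 have a profitable deviation, 46 do not.)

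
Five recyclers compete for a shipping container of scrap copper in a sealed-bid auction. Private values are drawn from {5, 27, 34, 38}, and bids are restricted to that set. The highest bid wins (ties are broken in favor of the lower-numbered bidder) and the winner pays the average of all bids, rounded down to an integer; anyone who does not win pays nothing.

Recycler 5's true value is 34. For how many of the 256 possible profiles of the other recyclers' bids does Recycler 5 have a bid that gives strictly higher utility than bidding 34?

65

Others bid (5, 5, 5, 5): truth gives 24; bid 27 gives 25 > 24. Violating.
Others bid (5, 5, 5, 34): truth gives 0; bid 38 gives 17 > 0. Violating.
Others bid (5, 5, 27, 34): truth gives 0; bid 38 gives 13 > 0. Violating.
Others bid (5, 5, 34, 5): truth gives 0; bid 38 gives 17 > 0. Violating.
Others bid (5, 5, 5, 27): truth gives 19; no alternative beats it.
Others bid (5, 5, 5, 38): truth gives 0; no alternative beats it.
(Checking all 256 profiles: 65 have a profitable deviation, 191 do not.)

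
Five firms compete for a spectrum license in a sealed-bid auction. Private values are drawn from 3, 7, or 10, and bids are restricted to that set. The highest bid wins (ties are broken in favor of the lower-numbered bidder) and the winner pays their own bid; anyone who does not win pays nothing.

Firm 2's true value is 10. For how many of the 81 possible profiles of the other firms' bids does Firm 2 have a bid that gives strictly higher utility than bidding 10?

8

Others bid (3, 3, 3, 3): truth gives 0; bid 7 gives 3 > 0. Violating.
Others bid (3, 3, 3, 7): truth gives 0; bid 7 gives 3 > 0. Violating.
Others bid (3, 3, 7, 3): truth gives 0; bid 7 gives 3 > 0. Violating.
Others bid (3, 3, 7, 7): truth gives 0; bid 7 gives 3 > 0. Violating.
Others bid (3, 3, 3, 10): truth gives 0; no alternative beats it.
Others bid (3, 3, 7, 10): truth gives 0; no alternative beats it.
(Checking all 81 profiles: 8 have a profitable deviation, 73 do not.)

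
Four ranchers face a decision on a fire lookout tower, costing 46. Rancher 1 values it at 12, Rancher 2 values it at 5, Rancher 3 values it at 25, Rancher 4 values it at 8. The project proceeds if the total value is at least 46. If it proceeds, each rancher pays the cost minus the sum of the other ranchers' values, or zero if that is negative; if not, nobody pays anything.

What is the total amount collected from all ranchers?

Total value 50 ≥ cost 46, so it is built.
Rancher 1: others sum to 38; max(0, 46 - 38) = 8.
Rancher 2: others sum to 45; max(0, 46 - 45) = 1.
Rancher 3: others sum to 25; max(0, 46 - 25) = 21.
Rancher 4: others sum to 42; max(0, 46 - 42) = 4.
Total collected = 8 + 1 + 21 + 4 = 34.

34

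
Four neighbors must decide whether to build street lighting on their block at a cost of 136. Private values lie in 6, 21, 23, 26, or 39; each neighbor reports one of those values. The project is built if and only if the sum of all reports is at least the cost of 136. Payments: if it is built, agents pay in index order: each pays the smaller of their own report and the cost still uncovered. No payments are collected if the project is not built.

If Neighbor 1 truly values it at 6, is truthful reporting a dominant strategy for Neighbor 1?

Yes

Check each profile of the others' reports and compare truth against every alternative report.
Others report (39, 39, 39): truth gives 0, best alternative gives -15.
Others report (6, 6, 6): truth gives 0, best alternative gives 0.
Others report (6, 6, 21): truth gives 0, best alternative gives 0.
Others report (6, 6, 23): truth gives 0, best alternative gives 0.
Others report (6, 6, 26): truth gives 0, best alternative gives 0.
Others report (6, 6, 39): truth gives 0, best alternative gives 0.
(Remaining 119 profiles checked similarly; truth is weakly best in each.)
In every case the truthful report is at least as good as any alternative, so it is a dominant strategy.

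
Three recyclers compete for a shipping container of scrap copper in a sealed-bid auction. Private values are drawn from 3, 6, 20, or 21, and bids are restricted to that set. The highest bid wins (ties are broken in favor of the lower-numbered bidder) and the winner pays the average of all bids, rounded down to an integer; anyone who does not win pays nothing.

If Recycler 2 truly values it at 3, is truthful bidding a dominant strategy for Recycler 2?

Check each profile of the others' bids and compare truth against every alternative bid.
Others bid (3, 6): truth gives 0, best alternative gives -2.
Others bid (3, 3): truth gives 0, best alternative gives -1.
Others bid (3, 20): truth gives 0, best alternative gives 0.
Others bid (3, 21): truth gives 0, best alternative gives 0.
Others bid (6, 3): truth gives 0, best alternative gives 0.
Others bid (6, 6): truth gives 0, best alternative gives 0.
(Remaining 10 profiles checked similarly; truth is weakly best in each.)
In every case the truthful bid is at least as good as any alternative, so it is a dominant strategy.

Yes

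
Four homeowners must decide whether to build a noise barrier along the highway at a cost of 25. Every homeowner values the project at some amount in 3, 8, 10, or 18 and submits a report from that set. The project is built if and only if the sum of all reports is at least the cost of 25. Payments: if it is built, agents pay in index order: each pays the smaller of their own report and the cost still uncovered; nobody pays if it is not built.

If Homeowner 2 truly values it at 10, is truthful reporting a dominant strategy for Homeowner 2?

Consider the case where Homeowner 1 reports 3, Homeowner 3 reports 3 and Homeowner 4 reports 18.
Truthful report 10: project built, pays 10, utility 10 - 10 = 0.
Report 3 instead: project built, pays 3, utility 10 - 3 = 7.
Since 7 > 0, reporting 3 is strictly better here, so truthful reporting is not dominant.

No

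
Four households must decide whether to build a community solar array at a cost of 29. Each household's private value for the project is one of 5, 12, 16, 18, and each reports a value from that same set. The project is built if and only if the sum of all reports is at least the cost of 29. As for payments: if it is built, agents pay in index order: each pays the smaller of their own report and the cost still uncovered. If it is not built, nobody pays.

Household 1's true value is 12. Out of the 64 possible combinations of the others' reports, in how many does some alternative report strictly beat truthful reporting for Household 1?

60

Others report (5, 5, 16): truth gives 0; report 5 gives 7 > 0. Violating.
Others report (5, 5, 18): truth gives 0; report 5 gives 7 > 0. Violating.
Others report (5, 12, 12): truth gives 0; report 5 gives 7 > 0. Violating.
Others report (5, 12, 16): truth gives 0; report 5 gives 7 > 0. Violating.
Others report (5, 5, 5): truth gives 0; no alternative beats it.
Others report (5, 5, 12): truth gives 0; no alternative beats it.
(Checking all 64 profiles: 60 have a profitable deviation, 4 do not.)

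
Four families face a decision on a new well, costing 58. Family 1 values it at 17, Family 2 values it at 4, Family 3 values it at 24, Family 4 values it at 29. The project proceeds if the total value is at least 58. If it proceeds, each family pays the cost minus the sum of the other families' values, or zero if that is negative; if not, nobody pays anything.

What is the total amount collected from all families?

Total value 74 ≥ cost 58, so it is built.
Family 1: others sum to 57; max(0, 58 - 57) = 1.
Family 2: others sum to 70; max(0, 58 - 70) = 0.
Family 3: others sum to 50; max(0, 58 - 50) = 8.
Family 4: others sum to 45; max(0, 58 - 45) = 13.
Total collected = 1 + 0 + 8 + 13 = 22.

22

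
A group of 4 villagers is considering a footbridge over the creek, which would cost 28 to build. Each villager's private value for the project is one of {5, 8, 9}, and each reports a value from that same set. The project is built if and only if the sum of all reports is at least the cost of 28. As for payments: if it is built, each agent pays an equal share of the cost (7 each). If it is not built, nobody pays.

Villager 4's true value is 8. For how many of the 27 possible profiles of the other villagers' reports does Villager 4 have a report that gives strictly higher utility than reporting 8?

Others report (5, 5, 9): truth gives 0; report 9 gives 1 > 0. Violating.
Others report (5, 9, 5): truth gives 0; report 9 gives 1 > 0. Violating.
Others report (9, 5, 5): truth gives 0; report 9 gives 1 > 0. Violating.
Others report (5, 5, 5): truth gives 0; no alternative beats it.
Others report (5, 5, 8): truth gives 0; no alternative beats it.
(Checking all 27 profiles: 3 have a profitable deviation, 24 do not.)

3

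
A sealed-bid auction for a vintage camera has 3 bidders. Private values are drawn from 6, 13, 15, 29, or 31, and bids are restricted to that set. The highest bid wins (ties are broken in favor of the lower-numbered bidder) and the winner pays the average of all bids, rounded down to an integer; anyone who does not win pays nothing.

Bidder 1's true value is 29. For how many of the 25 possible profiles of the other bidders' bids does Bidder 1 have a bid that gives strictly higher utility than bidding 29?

Others bid (6, 6): truth gives 16; bid 6 gives 23 > 16. Violating.
Others bid (6, 13): truth gives 13; bid 13 gives 19 > 13. Violating.
Others bid (6, 15): truth gives 13; bid 15 gives 17 > 13. Violating.
Others bid (6, 31): truth gives 0; bid 31 gives 7 > 0. Violating.
Others bid (6, 29): truth gives 8; no alternative beats it.
Others bid (13, 29): truth gives 6; no alternative beats it.
(Checking all 25 profiles: 15 have a profitable deviation, 10 do not.)

15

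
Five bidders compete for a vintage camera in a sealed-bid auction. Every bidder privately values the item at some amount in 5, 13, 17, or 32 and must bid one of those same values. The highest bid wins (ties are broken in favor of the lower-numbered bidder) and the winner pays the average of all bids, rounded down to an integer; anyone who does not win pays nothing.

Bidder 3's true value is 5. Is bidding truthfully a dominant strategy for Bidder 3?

Check each profile of the others' bids and compare truth against every alternative bid.
Others bid (5, 5, 13, 13): truth gives 0, best alternative gives -4.
Others bid (5, 5, 5, 13): truth gives 0, best alternative gives -3.
Others bid (5, 5, 13, 5): truth gives 0, best alternative gives -3.
Others bid (5, 5, 5, 5): truth gives 0, best alternative gives -1.
Others bid (5, 5, 5, 17): truth gives 0, best alternative gives 0.
Others bid (5, 5, 5, 32): truth gives 0, best alternative gives 0.
(Remaining 250 profiles checked similarly; truth is weakly best in each.)
In every case the truthful bid is at least as good as any alternative, so it is a dominant strategy.

Yes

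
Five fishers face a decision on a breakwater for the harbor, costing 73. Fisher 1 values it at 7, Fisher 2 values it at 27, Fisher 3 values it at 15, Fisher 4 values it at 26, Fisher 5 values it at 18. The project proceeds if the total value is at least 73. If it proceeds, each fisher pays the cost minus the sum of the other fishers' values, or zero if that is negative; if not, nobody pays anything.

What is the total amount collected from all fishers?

Total value 93 ≥ cost 73, so it is built.
Fisher 1: others sum to 86; max(0, 73 - 86) = 0.
Fisher 2: others sum to 66; max(0, 73 - 66) = 7.
Fisher 3: others sum to 78; max(0, 73 - 78) = 0.
Fisher 4: others sum to 67; max(0, 73 - 67) = 6.
Fisher 5: others sum to 75; max(0, 73 - 75) = 0.
Total collected = 0 + 7 + 0 + 6 + 0 = 13.

13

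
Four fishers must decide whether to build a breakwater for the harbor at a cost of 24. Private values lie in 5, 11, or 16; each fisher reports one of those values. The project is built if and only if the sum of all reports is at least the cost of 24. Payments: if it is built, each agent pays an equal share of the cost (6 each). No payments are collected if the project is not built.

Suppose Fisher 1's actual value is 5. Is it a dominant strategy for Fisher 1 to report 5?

Check each profile of the others' reports and compare truth against every alternative report.
Others report (5, 5, 5): truth gives 0, best alternative gives -1.
Others report (5, 5, 11): truth gives -1, best alternative gives -1.
Others report (5, 5, 16): truth gives -1, best alternative gives -1.
Others report (5, 11, 5): truth gives -1, best alternative gives -1.
Others report (5, 11, 11): truth gives -1, best alternative gives -1.
Others report (5, 11, 16): truth gives -1, best alternative gives -1.
(Remaining 21 profiles checked similarly; truth is weakly best in each.)
In every case the truthful report is at least as good as any alternative, so it is a dominant strategy.

Yes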